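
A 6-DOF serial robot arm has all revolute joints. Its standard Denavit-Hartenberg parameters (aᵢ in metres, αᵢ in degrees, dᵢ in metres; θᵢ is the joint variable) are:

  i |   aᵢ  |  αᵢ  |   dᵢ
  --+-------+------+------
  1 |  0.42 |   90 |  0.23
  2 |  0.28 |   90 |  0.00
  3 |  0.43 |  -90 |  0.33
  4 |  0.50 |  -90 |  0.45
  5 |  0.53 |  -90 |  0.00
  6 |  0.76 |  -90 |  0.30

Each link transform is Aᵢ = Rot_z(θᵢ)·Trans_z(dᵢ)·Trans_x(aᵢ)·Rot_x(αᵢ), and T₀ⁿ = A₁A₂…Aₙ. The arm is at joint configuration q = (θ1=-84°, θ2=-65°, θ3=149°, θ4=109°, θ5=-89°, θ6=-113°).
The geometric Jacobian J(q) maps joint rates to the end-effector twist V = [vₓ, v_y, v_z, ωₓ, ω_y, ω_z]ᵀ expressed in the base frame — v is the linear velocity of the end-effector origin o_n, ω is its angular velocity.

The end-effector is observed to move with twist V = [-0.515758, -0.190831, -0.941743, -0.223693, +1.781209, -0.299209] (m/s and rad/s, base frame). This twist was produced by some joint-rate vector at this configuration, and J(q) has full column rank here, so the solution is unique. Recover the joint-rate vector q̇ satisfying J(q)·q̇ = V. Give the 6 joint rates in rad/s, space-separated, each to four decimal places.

0.2620 0.3090 0.8910 0.3460 0.2470 -0.9440

o_n = [0.9091, -0.6616, -0.0050]
J₁: ẑ×o_n = [0.6616, 0.9091, -0.0000], ω = ẑ
J2: z=[-0.9945, -0.1045, 0.0000] o=[0.0439, -0.4177, 0.2300] → [0.0246, -0.2337, 0.3330, -0.9945, -0.1045, 0.0000]
J3: z=[-0.0947, 0.9013, -0.4226] o=[0.0563, -0.5354, -0.0238] → [-0.0364, -0.3587, -0.7568, -0.0947, 0.9013, -0.4226]
J4: z=[0.8297, 0.3061, 0.4668] o=[-0.2115, -0.1062, 0.1708] → [0.2054, 0.6690, -0.8038, 0.8297, 0.3061, 0.4668]
J5: z=[0.4893, 0.0037, -0.8721] o=[0.2962, -0.4444, 0.4542] → [-0.1911, -0.3099, -0.1085, 0.4893, 0.0037, -0.8721]
J6: z=[0.2541, -0.9572, 0.1385] o=[0.7383, -0.2911, 0.7029] → [0.7289, 0.2036, 0.0693, 0.2541, -0.9572, 0.1385]
q̇ = J⁺·V = [0.2620, 0.3090, 0.8910, 0.3460, 0.2470, -0.9440]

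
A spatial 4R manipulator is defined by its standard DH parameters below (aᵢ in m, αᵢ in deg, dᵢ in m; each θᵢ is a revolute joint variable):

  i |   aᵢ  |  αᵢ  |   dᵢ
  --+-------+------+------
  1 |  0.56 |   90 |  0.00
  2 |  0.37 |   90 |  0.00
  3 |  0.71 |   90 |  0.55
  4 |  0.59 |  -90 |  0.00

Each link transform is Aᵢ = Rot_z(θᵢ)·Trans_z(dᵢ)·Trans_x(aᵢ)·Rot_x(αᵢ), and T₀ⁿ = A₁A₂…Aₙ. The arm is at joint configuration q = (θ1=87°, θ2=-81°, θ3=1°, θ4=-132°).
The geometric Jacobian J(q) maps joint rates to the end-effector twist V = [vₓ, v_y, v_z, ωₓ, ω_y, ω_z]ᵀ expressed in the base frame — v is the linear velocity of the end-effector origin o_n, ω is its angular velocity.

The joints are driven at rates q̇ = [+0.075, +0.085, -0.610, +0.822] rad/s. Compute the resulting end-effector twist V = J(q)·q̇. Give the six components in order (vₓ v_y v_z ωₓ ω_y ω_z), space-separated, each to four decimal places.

o_n = [0.0346, 0.5560, -0.6942]
J₁: ẑ×o_n = [-0.5560, 0.0346, 0.0000], ω = ẑ
J2: z=[0.9986, -0.0523, 0.0000] o=[0.0293, 0.5592, 0.0000] → [0.0363, 0.6932, -0.0030, 0.9986, -0.0523, 0.0000]
J3: z=[-0.0517, -0.9863, -0.1564] o=[0.0323, 0.6170, -0.3654] → [0.3147, -0.0174, 0.0054, -0.0517, -0.9863, -0.1564]
J4: z=[-0.9983, 0.0551, -0.0172] o=[0.0221, 0.1848, -1.1526] → [0.0316, 0.4575, -0.3712, -0.9983, 0.0551, -0.0172]
V = J·q̇ = [-0.2046, 0.4482, -0.3087, -0.7042, 0.6425, 0.1563]

-0.2046 0.4482 -0.3087 -0.7042 0.6425 0.1563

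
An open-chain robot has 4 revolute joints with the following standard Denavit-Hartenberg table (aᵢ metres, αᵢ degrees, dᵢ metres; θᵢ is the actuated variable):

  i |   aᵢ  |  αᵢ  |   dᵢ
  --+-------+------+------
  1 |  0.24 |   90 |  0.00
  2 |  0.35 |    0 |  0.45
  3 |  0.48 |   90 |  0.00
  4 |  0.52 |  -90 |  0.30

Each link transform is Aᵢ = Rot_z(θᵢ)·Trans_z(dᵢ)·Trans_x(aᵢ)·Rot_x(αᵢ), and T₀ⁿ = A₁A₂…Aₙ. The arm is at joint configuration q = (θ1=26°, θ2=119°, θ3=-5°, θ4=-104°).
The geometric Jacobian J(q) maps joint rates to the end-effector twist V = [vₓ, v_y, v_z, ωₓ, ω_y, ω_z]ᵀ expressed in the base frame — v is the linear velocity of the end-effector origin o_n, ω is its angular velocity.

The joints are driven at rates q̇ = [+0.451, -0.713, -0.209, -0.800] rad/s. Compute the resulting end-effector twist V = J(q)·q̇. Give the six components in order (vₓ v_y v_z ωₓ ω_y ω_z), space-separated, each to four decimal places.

o_n = [0.1561, 0.1368, 0.7517]
J₁: ẑ×o_n = [-0.1368, 0.1561, 0.0000], ω = ẑ
J2: z=[0.4384, -0.8988, 0.0000] o=[0.2157, 0.1052, 0.0000] → [-0.6756, -0.3295, -0.0397, 0.4384, -0.8988, 0.0000]
J3: z=[0.4384, -0.8988, 0.0000] o=[0.2605, -0.3736, 0.3061] → [-0.4005, -0.1953, 0.1300, 0.4384, -0.8988, 0.0000]
J4: z=[0.8211, 0.4005, 0.4067] o=[0.0850, -0.4592, 0.7446] → [-0.2396, 0.0231, 0.4609, 0.8211, 0.4005, 0.4067]
V = J·q̇ = [0.6954, 0.3277, -0.3676, -1.0610, 0.5083, 0.1256]

0.6954 0.3277 -0.3676 -1.0610 0.5083 0.1256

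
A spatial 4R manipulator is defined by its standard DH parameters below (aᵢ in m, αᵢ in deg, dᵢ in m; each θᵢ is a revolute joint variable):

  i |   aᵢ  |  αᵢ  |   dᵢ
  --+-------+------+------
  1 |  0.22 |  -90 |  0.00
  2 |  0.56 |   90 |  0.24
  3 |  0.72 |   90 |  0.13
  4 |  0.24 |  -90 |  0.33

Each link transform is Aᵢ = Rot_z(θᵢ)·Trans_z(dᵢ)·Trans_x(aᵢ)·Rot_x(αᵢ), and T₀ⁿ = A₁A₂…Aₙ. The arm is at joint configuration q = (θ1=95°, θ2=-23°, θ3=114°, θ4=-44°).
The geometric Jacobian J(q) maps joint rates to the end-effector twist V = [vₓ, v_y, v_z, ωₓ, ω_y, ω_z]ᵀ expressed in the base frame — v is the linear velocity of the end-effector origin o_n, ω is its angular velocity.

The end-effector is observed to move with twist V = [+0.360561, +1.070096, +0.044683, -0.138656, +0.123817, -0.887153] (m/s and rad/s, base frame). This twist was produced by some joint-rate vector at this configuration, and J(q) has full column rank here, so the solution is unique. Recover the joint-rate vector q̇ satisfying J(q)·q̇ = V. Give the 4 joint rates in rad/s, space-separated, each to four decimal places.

-0.6850 0.1070 -0.2390 0.0500

o_n = [-1.2456, 0.5868, 0.1609]
J₁: ẑ×o_n = [-0.5868, -1.2456, 0.0000], ω = ẑ
J2: z=[-0.9962, -0.0872, 0.0000] o=[-0.0192, 0.2192, 0.0000] → [-0.0140, 0.1603, -0.4731, -0.9962, -0.0872, 0.0000]
J3: z=[0.0341, -0.3892, 0.9205] o=[-0.3032, 0.7118, 0.2188] → [0.1376, -0.8655, -0.3711, 0.0341, -0.3892, 0.9205]
J4: z=[-0.4785, 0.8023, 0.3570] o=[-0.9305, 0.3353, 0.2240] → [-0.1404, -0.1427, 0.1324, -0.4785, 0.8023, 0.3570]
q̇ = J⁺·V = [-0.6850, 0.1070, -0.2390, 0.0500]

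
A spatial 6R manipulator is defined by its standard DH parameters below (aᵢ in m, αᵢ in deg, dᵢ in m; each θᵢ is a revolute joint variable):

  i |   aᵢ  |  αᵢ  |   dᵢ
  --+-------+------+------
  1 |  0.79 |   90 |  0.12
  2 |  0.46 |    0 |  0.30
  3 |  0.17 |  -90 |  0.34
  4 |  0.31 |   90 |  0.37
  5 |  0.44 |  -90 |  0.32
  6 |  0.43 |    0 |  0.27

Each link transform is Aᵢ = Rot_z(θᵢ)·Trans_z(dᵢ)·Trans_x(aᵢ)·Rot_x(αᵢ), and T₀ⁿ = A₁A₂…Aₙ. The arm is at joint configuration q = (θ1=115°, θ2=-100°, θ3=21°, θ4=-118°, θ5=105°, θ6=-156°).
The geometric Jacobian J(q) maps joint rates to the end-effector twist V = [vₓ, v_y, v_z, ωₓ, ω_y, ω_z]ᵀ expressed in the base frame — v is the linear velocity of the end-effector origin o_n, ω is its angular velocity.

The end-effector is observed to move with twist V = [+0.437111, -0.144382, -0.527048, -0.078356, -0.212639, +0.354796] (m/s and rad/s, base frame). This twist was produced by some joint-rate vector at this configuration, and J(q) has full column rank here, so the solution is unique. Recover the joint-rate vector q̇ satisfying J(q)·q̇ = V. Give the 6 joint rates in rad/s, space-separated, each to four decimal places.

o_n = [-0.0215, 1.0880, 0.0121]
J₁: ẑ×o_n = [-1.0880, -0.0215, 0.0000], ω = ẑ
J2: z=[0.9063, 0.4226, 0.0000] o=[-0.3339, 0.7160, 0.1200] → [-0.0456, 0.0978, 0.2052, 0.9063, 0.4226, 0.0000]
J3: z=[0.9063, 0.4226, 0.0000] o=[-0.0282, 0.7704, -0.3330] → [0.1458, -0.3127, 0.2851, 0.9063, 0.4226, 0.0000]
J4: z=[-0.4149, 0.8897, 0.1908] o=[0.2662, 0.9435, -0.4999] → [0.4279, 0.1575, 0.1960, -0.4149, 0.8897, 0.1908]
J5: z=[-0.3543, -0.3511, 0.8667] o=[0.3725, 1.3631, -0.2864] → [0.1336, -0.2358, -0.0409, -0.3543, -0.3511, 0.8667]
J6: z=[-0.7022, -0.5123, -0.4945] o=[-0.0126, 1.5957, 0.0195] → [-0.2472, -0.0008, 0.3518, -0.7022, -0.5123, -0.4945]
q̇ = J⁺·V = [-0.2570, -0.6910, -0.0730, -0.2620, 0.2740, -0.8580]

-0.2570 -0.6910 -0.0730 -0.2620 0.2740 -0.8580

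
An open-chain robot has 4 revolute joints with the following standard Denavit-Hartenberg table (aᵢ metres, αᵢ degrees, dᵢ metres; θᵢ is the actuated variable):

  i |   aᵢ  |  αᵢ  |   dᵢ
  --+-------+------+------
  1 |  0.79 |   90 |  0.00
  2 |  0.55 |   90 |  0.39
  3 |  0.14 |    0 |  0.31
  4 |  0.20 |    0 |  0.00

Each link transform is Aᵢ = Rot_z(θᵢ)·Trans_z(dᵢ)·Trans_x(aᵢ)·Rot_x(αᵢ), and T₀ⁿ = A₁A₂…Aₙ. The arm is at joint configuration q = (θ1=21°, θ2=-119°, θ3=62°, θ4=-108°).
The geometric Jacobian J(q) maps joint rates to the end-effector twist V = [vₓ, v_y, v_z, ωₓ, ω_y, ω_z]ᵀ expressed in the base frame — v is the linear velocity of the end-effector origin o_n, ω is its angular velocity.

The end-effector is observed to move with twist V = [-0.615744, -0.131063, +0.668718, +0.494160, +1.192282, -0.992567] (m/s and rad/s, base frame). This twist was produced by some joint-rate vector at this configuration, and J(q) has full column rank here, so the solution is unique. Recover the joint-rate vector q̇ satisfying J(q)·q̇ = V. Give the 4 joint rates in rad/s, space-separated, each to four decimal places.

o_n = [0.2753, -0.2904, -0.5097]
J₁: ẑ×o_n = [0.2904, 0.2753, -0.0000], ω = ẑ
J2: z=[0.3584, -0.9336, 0.0000] o=[0.7375, 0.2831, 0.0000] → [0.4759, 0.1827, -0.6370, 0.3584, -0.9336, 0.0000]
J3: z=[-0.8165, -0.3134, 0.4848] o=[0.6284, -0.1765, -0.4810] → [0.0642, -0.1946, -0.0177, -0.8165, -0.3134, 0.4848]
J4: z=[-0.8165, -0.3134, 0.4848] o=[0.3898, -0.4005, -0.3882] → [-0.0153, -0.1547, -0.1258, -0.8165, -0.3134, 0.4848]
q̇ = J⁺·V = [-0.5000, -0.9360, -0.5120, -0.5040]

-0.5000 -0.9360 -0.5120 -0.5040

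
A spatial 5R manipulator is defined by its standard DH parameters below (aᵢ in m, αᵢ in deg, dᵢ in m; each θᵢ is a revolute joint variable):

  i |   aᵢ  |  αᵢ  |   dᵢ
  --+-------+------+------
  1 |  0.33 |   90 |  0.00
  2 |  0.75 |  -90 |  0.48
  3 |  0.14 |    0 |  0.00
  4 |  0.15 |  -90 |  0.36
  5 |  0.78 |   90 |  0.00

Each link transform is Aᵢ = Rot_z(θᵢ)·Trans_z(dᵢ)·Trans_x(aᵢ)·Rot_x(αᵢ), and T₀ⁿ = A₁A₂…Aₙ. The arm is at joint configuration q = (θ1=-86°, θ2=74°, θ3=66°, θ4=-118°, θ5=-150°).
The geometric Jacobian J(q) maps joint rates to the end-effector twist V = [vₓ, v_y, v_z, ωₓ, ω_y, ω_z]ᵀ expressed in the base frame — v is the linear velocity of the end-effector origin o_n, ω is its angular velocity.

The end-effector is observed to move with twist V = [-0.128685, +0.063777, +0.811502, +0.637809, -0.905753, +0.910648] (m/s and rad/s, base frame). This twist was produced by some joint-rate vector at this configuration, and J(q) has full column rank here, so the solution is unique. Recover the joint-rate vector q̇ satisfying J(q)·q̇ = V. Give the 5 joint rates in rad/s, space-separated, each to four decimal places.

o_n = [0.0439, 0.2614, 0.6714]
J₁: ẑ×o_n = [-0.2614, 0.0439, 0.0000], ω = ẑ
J2: z=[-0.9976, -0.0698, 0.0000] o=[0.0230, -0.3292, 0.0000] → [-0.0468, 0.6698, -0.5877, -0.9976, -0.0698, 0.0000]
J3: z=[-0.0671, 0.9589, 0.2756] o=[-0.4414, -0.5689, 0.7209] → [-0.2764, 0.1304, -0.5210, -0.0671, 0.9589, 0.2756]
J4: z=[-0.0671, 0.9589, 0.2756] o=[-0.3127, -0.5756, 0.7757] → [-0.3307, 0.0913, -0.3981, -0.0671, 0.9589, 0.2756]
J5: z=[0.6293, -0.1737, 0.7575] o=[-0.4530, -0.2641, 0.9637] → [-0.3473, 0.5603, 0.4170, 0.6293, -0.1737, 0.7575]
q̇ = J⁺·V = [0.7390, -0.2400, -0.8210, -0.0430, 0.5410]

0.7390 -0.2400 -0.8210 -0.0430 0.5410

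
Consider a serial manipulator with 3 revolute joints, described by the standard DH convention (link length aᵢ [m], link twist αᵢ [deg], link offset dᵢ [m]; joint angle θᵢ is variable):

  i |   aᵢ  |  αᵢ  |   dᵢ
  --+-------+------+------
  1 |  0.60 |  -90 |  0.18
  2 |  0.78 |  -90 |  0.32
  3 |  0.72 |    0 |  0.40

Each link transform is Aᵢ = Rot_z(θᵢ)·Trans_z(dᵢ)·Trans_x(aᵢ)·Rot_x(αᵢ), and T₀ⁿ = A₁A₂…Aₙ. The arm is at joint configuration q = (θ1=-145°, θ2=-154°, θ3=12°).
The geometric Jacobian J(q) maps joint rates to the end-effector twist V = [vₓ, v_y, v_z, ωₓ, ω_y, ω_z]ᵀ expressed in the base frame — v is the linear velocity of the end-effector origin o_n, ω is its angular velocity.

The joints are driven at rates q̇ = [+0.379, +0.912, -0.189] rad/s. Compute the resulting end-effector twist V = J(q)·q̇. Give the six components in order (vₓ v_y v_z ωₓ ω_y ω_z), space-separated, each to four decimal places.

-0.7261 -0.4124 1.0691 0.5910 -0.6995 0.2091

o_n = [0.5553, 0.1810, 1.1902]
J₁: ẑ×o_n = [-0.1810, 0.5553, 0.0000], ω = ẑ
J2: z=[0.5736, -0.8192, 0.0000] o=[-0.4915, -0.3441, 0.1800] → [-0.8275, -0.5794, 1.1587, 0.5736, -0.8192, 0.0000]
J3: z=[-0.3591, -0.2514, 0.8988] o=[0.2663, -0.2042, 0.5219] → [-0.5142, 0.4997, -0.0656, -0.3591, -0.2514, 0.8988]
V = J·q̇ = [-0.7261, -0.4124, 1.0691, 0.5910, -0.6995, 0.2091]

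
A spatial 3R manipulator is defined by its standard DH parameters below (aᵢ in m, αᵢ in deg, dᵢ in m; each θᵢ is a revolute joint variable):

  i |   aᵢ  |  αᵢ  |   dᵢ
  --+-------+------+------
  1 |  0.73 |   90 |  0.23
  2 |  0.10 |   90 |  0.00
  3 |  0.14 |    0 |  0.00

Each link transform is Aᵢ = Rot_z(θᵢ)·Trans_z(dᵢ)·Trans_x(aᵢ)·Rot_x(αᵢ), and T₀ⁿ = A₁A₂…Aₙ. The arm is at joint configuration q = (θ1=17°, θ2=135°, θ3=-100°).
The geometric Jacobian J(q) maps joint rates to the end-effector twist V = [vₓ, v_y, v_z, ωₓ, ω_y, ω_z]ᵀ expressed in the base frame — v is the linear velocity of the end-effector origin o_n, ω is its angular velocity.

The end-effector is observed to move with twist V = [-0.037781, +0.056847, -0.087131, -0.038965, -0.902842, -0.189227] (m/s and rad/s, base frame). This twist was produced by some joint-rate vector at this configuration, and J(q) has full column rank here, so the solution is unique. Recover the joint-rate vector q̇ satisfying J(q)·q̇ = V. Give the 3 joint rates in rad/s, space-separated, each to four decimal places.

o_n = [0.6066, 0.3296, 0.2835]
J₁: ẑ×o_n = [-0.3296, 0.6066, 0.0000], ω = ẑ
J2: z=[0.2924, -0.9563, 0.0000] o=[0.6981, 0.2134, 0.2300] → [-0.0512, -0.0156, -0.0535, 0.2924, -0.9563, 0.0000]
J3: z=[0.6762, 0.2067, 0.7071] o=[0.6305, 0.1928, 0.3007] → [-0.1003, -0.0053, 0.0975, 0.6762, 0.2067, 0.7071]
q̇ = J⁺·V = [0.1120, 0.8520, -0.4260]

0.1120 0.8520 -0.4260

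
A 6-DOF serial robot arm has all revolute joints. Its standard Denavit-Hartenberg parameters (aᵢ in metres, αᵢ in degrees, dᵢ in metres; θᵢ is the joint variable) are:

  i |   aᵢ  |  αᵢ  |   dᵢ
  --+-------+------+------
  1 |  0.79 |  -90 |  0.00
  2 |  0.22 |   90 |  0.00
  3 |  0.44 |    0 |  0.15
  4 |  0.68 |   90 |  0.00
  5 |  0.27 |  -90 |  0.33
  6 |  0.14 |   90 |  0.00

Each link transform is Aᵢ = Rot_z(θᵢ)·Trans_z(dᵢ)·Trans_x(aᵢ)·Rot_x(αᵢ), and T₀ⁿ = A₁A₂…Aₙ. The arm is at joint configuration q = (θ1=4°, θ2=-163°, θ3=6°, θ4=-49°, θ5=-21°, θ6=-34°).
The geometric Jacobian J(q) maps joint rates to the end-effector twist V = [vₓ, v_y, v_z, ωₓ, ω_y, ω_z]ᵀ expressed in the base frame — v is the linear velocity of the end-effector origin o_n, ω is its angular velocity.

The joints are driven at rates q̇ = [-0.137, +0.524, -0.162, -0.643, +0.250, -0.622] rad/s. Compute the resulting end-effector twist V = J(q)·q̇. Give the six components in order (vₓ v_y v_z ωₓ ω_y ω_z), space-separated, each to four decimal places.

0.8595 -0.4041 0.2184 0.6879 0.5425 1.0906

o_n = [-0.2358, -0.9810, 0.3222]
J₁: ẑ×o_n = [0.9810, -0.2358, 0.0000], ω = ẑ
J2: z=[-0.0698, 0.9976, 0.0000] o=[0.7881, 0.0551, 0.0000] → [0.3214, 0.0225, 1.0936, -0.0698, 0.9976, 0.0000]
J3: z=[-0.2917, -0.0204, -0.9563] o=[0.5782, 0.0404, 0.0643] → [-0.9821, 0.8536, 0.2813, -0.2917, -0.0204, -0.9563]
J4: z=[-0.2917, -0.0204, -0.9563] o=[0.1138, 0.0541, 0.0488] → [-0.9954, 0.4140, 0.2948, -0.2917, -0.0204, -0.9563]
J5: z=[0.7016, -0.6841, -0.1994] o=[-0.3283, -0.4417, 0.1942] → [-0.1951, -0.1082, -0.3151, 0.7016, -0.6841, -0.1994]
J6: z=[-0.5053, -0.2803, -0.8162] o=[-0.2324, -0.8493, 0.2748] → [-0.1208, 0.0267, 0.0656, -0.5053, -0.2803, -0.8162]
V = J·q̇ = [0.8595, -0.4041, 0.2184, 0.6879, 0.5425, 1.0906]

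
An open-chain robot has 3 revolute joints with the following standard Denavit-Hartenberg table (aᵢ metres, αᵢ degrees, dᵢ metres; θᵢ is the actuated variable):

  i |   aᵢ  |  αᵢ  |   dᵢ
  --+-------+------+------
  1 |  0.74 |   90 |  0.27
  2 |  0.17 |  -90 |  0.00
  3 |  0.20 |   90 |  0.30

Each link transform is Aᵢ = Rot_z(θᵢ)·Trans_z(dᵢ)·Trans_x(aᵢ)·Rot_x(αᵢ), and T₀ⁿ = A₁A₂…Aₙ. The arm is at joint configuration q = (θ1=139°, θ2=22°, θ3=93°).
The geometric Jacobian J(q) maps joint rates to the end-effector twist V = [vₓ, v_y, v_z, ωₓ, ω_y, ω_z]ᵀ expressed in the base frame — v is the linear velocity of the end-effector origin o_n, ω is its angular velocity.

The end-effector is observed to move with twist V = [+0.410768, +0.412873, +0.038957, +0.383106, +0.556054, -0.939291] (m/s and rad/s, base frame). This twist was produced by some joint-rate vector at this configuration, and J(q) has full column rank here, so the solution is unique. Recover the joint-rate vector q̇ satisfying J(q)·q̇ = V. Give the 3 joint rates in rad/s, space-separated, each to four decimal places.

o_n = [-0.7163, 0.3581, 0.6079]
J₁: ẑ×o_n = [-0.3581, -0.7163, 0.0000], ω = ẑ
J2: z=[0.6561, 0.7547, 0.0000] o=[-0.5585, 0.4855, 0.2700] → [0.2550, -0.2217, 0.0355, 0.6561, 0.7547, 0.0000]
J3: z=[0.2827, -0.2458, 0.9272] o=[-0.6774, 0.5889, 0.3337] → [0.1466, -0.1136, -0.0748, 0.2827, -0.2458, 0.9272]
q̇ = J⁺·V = [-0.7520, 0.6710, -0.2020]

-0.7520 0.6710 -0.2020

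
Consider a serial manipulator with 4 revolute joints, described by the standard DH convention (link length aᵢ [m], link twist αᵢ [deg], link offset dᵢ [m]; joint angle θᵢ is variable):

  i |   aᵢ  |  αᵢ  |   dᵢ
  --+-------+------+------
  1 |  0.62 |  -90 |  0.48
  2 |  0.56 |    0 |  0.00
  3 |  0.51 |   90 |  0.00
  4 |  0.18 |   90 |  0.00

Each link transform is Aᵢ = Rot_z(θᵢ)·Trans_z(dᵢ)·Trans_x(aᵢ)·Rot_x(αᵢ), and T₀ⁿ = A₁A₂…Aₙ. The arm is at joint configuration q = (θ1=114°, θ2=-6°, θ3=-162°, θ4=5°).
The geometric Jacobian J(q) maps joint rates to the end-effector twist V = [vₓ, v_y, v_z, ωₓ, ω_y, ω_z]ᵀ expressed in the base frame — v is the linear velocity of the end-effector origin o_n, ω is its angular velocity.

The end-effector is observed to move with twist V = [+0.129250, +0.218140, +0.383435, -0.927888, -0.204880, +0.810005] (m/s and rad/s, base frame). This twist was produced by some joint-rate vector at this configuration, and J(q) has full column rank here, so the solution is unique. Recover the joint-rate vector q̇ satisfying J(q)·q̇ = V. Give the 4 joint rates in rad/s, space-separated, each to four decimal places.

-0.0850 0.4440 0.4870 -0.9150

o_n = [-0.2188, 0.4528, 0.6819]
J₁: ẑ×o_n = [-0.4528, -0.2188, 0.0000], ω = ẑ
J2: z=[-0.9135, -0.4067, 0.0000] o=[-0.2522, 0.5664, 0.4800] → [-0.0821, 0.1844, 0.1173, -0.9135, -0.4067, 0.0000]
J3: z=[-0.9135, -0.4067, 0.0000] o=[-0.4787, 1.0752, 0.5385] → [-0.0583, 0.1309, 0.6743, -0.9135, -0.4067, 0.0000]
J4: z=[0.0846, -0.1899, -0.9781] o=[-0.2758, 0.6195, 0.6446] → [-0.1701, -0.0589, -0.0033, 0.0846, -0.1899, -0.9781]
q̇ = J⁺·V = [-0.0850, 0.4440, 0.4870, -0.9150]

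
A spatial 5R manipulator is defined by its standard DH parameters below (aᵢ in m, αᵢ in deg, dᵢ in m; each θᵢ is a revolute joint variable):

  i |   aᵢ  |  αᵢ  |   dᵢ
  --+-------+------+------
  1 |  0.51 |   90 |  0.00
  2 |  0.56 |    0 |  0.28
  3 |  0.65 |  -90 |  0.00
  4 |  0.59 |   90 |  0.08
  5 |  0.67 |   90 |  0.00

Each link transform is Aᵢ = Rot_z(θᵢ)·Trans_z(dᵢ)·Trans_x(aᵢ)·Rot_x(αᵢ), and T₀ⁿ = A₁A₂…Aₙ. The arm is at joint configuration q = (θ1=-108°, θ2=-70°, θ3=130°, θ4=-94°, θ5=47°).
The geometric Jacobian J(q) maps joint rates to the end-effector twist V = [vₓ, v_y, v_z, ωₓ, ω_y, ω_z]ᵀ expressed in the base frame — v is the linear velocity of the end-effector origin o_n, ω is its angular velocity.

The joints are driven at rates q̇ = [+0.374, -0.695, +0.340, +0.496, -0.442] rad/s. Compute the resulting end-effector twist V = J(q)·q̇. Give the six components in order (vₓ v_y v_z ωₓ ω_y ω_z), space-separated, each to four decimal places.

-0.3213 -0.7731 0.2743 0.3729 0.0987 1.0039

o_n = [-1.4130, -0.0628, 0.2584]
J₁: ẑ×o_n = [0.0628, -1.4130, 0.0000], ω = ẑ
J2: z=[-0.9511, 0.3090, 0.0000] o=[-0.1576, -0.4850, 0.0000] → [0.0799, 0.2458, -0.0136, -0.9511, 0.3090, 0.0000]
J3: z=[-0.9511, 0.3090, 0.0000] o=[-0.4831, -0.5807, -0.5262] → [0.2425, 0.7463, -0.2052, -0.9511, 0.3090, 0.0000]
J4: z=[0.2676, 0.8236, 0.5000] o=[-0.5835, -0.8898, 0.0367] → [-0.2308, -0.4741, 0.9045, 0.2676, 0.8236, 0.5000]
J5: z=[0.2205, 0.4528, -0.8639] o=[-1.1155, -0.6224, 0.0410] → [0.5819, 0.2090, 0.2581, 0.2205, 0.4528, -0.8639]
V = J·q̇ = [-0.3213, -0.7731, 0.2743, 0.3729, 0.0987, 1.0039]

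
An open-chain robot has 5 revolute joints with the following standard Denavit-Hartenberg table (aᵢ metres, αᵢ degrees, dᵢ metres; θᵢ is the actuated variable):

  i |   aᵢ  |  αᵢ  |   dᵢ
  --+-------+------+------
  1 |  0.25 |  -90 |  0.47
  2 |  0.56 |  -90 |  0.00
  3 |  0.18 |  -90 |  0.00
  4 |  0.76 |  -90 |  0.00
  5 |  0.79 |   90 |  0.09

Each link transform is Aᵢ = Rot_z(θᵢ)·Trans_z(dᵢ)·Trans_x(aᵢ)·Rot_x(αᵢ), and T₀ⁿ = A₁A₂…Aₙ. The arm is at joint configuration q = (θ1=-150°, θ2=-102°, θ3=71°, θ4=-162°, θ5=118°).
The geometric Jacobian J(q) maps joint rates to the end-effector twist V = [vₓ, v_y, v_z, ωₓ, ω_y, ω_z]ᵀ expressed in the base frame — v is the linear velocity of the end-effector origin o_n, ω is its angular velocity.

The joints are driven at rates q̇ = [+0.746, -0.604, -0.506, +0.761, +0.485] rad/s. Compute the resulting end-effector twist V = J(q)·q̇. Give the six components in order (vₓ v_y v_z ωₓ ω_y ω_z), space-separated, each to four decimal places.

o_n = [0.0095, -0.4339, 1.6540]
J₁: ẑ×o_n = [0.4339, 0.0095, -0.0000], ω = ẑ
J2: z=[0.5000, -0.8660, 0.0000] o=[-0.2165, -0.1250, 0.4700] → [-1.0254, -0.5920, 0.0412, 0.5000, -0.8660, 0.0000]
J3: z=[-0.8471, -0.4891, 0.2079] o=[-0.1157, -0.0668, 1.0178] → [-0.2348, 0.5650, 0.3722, -0.8471, -0.4891, 0.2079]
J4: z=[-0.3330, 0.1837, -0.9249] o=[-0.1902, 0.0867, 1.0751] → [-0.3752, 0.0081, 0.1367, -0.3330, 0.1837, -0.9249]
J5: z=[-0.9336, -0.2016, 0.2961] o=[-0.0898, -0.6445, 0.8937] → [-0.2157, 0.7392, -0.1766, -0.9336, -0.2016, 0.2961]
V = J·q̇ = [0.6718, 0.4434, -0.1948, -0.5796, 0.8125, 0.0806]

0.6718 0.4434 -0.1948 -0.5796 0.8125 0.0806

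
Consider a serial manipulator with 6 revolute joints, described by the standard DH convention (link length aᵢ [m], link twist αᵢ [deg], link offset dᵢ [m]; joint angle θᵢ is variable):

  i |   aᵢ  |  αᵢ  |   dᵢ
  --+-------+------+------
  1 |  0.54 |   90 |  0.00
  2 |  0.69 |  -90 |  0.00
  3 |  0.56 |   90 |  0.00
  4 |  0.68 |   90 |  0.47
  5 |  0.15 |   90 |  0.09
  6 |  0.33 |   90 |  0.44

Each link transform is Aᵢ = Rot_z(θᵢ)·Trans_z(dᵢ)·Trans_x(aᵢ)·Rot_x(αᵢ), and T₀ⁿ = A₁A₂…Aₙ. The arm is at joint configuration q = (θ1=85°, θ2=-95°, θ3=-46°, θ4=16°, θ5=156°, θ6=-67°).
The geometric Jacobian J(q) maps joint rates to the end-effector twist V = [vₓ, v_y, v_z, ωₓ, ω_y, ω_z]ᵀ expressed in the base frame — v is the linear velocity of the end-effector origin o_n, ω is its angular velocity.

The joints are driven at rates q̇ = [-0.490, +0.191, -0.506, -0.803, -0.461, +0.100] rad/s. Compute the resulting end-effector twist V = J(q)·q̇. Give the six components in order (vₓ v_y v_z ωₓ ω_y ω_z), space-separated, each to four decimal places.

0.7497 -0.9754 0.5136 -0.3731 -0.0584 -0.9346

o_n = [1.5310, 0.7160, -0.7623]
J₁: ẑ×o_n = [-0.7160, 1.5310, 0.0000], ω = ẑ
J2: z=[0.9962, -0.0872, 0.0000] o=[0.0471, 0.5379, 0.0000] → [0.0664, 0.7594, 0.3067, 0.9962, -0.0872, 0.0000]
J3: z=[0.0868, 0.9924, -0.0872] o=[0.0418, 0.4780, -0.6874] → [-0.0536, -0.1233, -1.4572, 0.0868, 0.9924, -0.0872]
J4: z=[0.6975, 0.0019, 0.7166] o=[0.4402, 0.4092, -1.0749] → [-0.2193, 0.5636, 0.2120, 0.6975, 0.0019, 0.7166]
J5: z=[0.1126, -0.9879, -0.1070] o=[1.2492, 0.5157, -1.2068] → [-0.4177, -0.0802, 0.3009, 0.1126, -0.9879, -0.1070]
J6: z=[0.9250, 0.0649, 0.3743] o=[1.2049, 0.4056, -1.0782] → [-0.0957, -0.1702, 0.2660, 0.9250, 0.0649, 0.3743]
V = J·q̇ = [0.7497, -0.9754, 0.5136, -0.3731, -0.0584, -0.9346]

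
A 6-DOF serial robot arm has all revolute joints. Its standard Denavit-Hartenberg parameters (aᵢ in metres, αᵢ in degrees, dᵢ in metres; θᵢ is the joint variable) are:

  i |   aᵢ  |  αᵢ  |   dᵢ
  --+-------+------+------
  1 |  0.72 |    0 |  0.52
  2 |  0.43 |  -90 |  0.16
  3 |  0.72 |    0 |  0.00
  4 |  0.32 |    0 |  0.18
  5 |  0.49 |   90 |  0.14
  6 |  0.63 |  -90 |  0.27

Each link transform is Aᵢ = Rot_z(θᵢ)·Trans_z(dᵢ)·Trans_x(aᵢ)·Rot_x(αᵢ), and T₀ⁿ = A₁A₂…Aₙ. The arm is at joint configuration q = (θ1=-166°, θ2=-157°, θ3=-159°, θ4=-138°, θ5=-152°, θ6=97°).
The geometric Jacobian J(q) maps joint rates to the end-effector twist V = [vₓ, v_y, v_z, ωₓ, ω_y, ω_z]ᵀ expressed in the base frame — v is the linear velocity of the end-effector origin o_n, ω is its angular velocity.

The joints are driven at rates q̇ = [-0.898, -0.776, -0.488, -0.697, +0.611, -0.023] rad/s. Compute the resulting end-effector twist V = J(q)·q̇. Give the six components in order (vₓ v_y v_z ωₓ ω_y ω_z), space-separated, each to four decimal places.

0.7219 2.0453 -0.2923 0.3638 -0.4446 -1.6744

o_n = [-1.5547, 0.3643, 1.0708]
J₁: ẑ×o_n = [-0.3643, -1.5547, 0.0000], ω = ẑ
J2: z=[0.0000, 0.0000, 1.0000] o=[-0.6986, -0.1742, 0.5200] → [-0.5385, -0.8561, 0.0000, 0.0000, 0.0000, 1.0000]
J3: z=[-0.6018, 0.7986, 0.0000] o=[-0.3552, 0.0846, 0.6800] → [0.3121, 0.2352, 0.7896, -0.6018, 0.7986, 0.0000]
J4: z=[-0.6018, 0.7986, 0.0000] o=[-0.8920, -0.3199, 0.9380] → [0.1060, 0.0799, 0.1175, -0.6018, 0.7986, 0.0000]
J5: z=[-0.6018, 0.7986, 0.0000] o=[-0.8843, -0.0887, 0.6529] → [0.3337, 0.2515, 0.2627, -0.6018, 0.7986, 0.0000]
J6: z=[-0.7985, -0.6017, 0.0175] o=[-0.9618, 0.0282, 1.1428] → [0.0375, -0.0679, -0.6252, -0.7985, -0.6017, 0.0175]
V = J·q̇ = [0.7219, 2.0453, -0.2923, 0.3638, -0.4446, -1.6744]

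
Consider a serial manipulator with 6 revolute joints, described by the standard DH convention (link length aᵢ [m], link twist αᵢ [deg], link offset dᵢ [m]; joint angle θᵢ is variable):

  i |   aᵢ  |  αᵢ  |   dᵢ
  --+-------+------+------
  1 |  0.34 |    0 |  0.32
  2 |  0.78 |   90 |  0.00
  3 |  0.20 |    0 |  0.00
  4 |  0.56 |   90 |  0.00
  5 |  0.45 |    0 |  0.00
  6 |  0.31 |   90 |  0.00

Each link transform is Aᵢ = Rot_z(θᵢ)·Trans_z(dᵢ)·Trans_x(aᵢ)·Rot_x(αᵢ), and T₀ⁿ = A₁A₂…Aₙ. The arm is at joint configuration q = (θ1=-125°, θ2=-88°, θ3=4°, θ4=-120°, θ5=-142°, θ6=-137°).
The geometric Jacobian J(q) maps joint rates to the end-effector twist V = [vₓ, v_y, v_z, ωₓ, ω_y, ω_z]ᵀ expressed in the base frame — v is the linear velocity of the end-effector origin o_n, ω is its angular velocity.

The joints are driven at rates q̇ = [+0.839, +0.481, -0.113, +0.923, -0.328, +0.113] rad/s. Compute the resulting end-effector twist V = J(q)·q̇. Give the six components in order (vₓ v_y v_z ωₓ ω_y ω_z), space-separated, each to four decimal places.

-0.5306 -0.9075 -0.0902 0.2791 0.7846 1.2258

o_n = [-0.9073, 0.2188, 0.1058]
J₁: ẑ×o_n = [-0.2188, -0.9073, 0.0000], ω = ẑ
J2: z=[0.0000, 0.0000, 1.0000] o=[-0.1950, -0.2785, 0.3200] → [-0.4973, -0.7123, 0.0000, 0.0000, 0.0000, 1.0000]
J3: z=[0.5446, 0.8387, 0.0000] o=[-0.8492, 0.1463, 0.3200] → [-0.1797, 0.1167, 0.0882, 0.5446, 0.8387, 0.0000]
J4: z=[0.5446, 0.8387, 0.0000] o=[-1.0165, 0.2550, 0.3340] → [-0.1914, 0.1243, -0.1113, 0.5446, 0.8387, 0.0000]
J5: z=[0.7538, -0.4895, 0.4384] o=[-0.8106, 0.1213, -0.1694] → [-0.1774, -0.2498, 0.0262, 0.7538, -0.4895, 0.4384]
J6: z=[0.7538, -0.4895, 0.4384] o=[-1.0919, -0.0264, 0.1493] → [-0.0862, 0.1138, 0.2752, 0.7538, -0.4895, 0.4384]
V = J·q̇ = [-0.5306, -0.9075, -0.0902, 0.2791, 0.7846, 1.2258]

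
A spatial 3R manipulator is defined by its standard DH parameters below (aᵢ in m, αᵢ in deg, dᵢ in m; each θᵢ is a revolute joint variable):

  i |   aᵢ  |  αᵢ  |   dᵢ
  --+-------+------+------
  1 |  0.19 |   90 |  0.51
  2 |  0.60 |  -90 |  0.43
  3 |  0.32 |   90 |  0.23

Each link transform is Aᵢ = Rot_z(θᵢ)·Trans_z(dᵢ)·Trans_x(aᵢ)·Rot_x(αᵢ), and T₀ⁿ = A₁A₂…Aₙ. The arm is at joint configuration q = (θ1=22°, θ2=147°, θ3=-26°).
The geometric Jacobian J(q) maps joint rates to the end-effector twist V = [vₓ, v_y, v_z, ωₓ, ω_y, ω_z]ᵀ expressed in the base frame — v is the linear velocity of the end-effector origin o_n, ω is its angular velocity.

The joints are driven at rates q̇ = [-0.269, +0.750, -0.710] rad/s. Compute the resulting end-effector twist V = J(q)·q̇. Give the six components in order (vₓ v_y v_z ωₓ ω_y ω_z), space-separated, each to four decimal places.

o_n = [-0.4166, -0.7834, 0.8005]
J₁: ẑ×o_n = [0.7834, -0.4166, 0.0000], ω = ẑ
J2: z=[0.3746, -0.9272, 0.0000] o=[0.1762, 0.0712, 0.5100] → [-0.2694, -0.1088, -0.8697, 0.3746, -0.9272, 0.0000]
J3: z=[-0.5050, -0.2040, -0.8387] o=[-0.1293, -0.5160, 0.8368] → [-0.2168, 0.2226, 0.0764, -0.5050, -0.2040, -0.8387]
V = J·q̇ = [-0.2588, -0.1276, -0.7065, 0.6395, -0.5505, 0.3265]

-0.2588 -0.1276 -0.7065 0.6395 -0.5505 0.3265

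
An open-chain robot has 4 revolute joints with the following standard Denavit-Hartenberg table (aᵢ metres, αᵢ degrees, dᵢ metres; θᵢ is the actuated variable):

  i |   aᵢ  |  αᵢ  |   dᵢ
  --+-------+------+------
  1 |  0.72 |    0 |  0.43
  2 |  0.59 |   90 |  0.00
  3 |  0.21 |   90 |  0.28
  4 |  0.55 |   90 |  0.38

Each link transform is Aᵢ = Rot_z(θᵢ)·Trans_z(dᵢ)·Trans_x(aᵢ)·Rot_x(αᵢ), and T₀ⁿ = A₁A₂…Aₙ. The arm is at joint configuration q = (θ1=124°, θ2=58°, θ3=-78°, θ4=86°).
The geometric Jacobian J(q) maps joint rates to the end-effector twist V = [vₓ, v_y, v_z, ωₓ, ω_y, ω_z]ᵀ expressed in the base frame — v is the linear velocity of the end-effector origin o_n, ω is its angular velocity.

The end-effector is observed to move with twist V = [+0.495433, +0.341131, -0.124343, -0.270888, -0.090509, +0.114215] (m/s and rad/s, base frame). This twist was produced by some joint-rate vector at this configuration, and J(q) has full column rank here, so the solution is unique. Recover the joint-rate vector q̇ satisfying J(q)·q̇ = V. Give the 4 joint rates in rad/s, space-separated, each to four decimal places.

-0.9160 0.9720 -0.0810 -0.2800

o_n = [-0.7013, 1.4156, 0.1081]
J₁: ẑ×o_n = [-1.4156, -0.7013, 0.0000], ω = ẑ
J2: z=[0.0000, 0.0000, 1.0000] o=[-0.4026, 0.5969, 0.4300] → [-0.8187, -0.2987, 0.0000, 0.0000, 0.0000, 1.0000]
J3: z=[-0.0349, 0.9994, 0.0000] o=[-0.9923, 0.5763, 0.4300] → [-0.3217, -0.0112, -0.3201, -0.0349, 0.9994, 0.0000]
J4: z=[0.9776, 0.0341, -0.2079] o=[-1.0457, 0.8546, 0.2246] → [0.1127, 0.0423, 0.5367, 0.9776, 0.0341, -0.2079]
q̇ = J⁺·V = [-0.9160, 0.9720, -0.0810, -0.2800]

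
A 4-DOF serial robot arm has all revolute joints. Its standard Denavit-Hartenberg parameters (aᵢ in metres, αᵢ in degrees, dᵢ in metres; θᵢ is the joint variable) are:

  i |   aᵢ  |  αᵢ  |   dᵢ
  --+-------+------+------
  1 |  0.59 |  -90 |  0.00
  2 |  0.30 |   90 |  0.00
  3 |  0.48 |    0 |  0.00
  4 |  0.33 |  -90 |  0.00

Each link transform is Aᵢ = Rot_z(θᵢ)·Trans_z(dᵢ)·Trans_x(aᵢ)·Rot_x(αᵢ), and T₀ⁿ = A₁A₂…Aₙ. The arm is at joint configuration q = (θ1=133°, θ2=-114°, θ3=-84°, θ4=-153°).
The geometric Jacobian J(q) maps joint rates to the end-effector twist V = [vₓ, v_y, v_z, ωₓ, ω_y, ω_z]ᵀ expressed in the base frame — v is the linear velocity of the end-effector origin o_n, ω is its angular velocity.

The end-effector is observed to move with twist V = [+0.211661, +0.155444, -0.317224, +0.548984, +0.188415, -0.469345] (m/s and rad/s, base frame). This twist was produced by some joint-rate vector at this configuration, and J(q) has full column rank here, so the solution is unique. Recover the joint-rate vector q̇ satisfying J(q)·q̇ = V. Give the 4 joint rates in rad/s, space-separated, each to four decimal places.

o_n = [-0.2084, 0.5176, 0.1557]
J₁: ẑ×o_n = [-0.5176, -0.2084, 0.0000], ω = ẑ
J2: z=[-0.7314, -0.6820, 0.0000] o=[-0.4024, 0.4315, 0.0000] → [-0.1062, 0.1139, 0.0693, -0.7314, -0.6820, 0.0000]
J3: z=[0.6230, -0.6681, -0.4067] o=[-0.3192, 0.3423, 0.2741] → [0.1504, 0.0287, 0.1833, 0.6230, -0.6681, -0.4067]
J4: z=[0.6230, -0.6681, -0.4067] o=[0.0439, 0.6529, 0.3199] → [0.0547, 0.2049, -0.2528, 0.6230, -0.6681, -0.4067]
q̇ = J⁺·V = [-0.3640, -0.5300, -0.4930, 0.7520]

-0.3640 -0.5300 -0.4930 0.7520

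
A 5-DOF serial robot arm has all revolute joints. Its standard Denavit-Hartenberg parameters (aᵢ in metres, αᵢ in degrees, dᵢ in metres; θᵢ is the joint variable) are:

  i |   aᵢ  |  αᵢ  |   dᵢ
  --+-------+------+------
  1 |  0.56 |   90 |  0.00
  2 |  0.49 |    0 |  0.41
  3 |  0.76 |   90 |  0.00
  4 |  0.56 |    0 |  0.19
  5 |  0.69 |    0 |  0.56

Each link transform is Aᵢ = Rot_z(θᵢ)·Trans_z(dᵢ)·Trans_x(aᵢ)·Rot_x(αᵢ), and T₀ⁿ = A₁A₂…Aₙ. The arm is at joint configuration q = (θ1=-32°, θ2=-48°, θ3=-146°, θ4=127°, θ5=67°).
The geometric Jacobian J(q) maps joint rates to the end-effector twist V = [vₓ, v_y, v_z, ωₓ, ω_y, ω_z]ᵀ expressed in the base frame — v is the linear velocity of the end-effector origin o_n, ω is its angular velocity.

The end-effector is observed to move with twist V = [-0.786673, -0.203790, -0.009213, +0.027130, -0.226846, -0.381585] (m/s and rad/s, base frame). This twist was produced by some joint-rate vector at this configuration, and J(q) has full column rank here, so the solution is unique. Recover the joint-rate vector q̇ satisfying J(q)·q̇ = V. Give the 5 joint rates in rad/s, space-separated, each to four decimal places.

o_n = [0.7439, -1.2788, 0.3039]
J₁: ẑ×o_n = [1.2788, 0.7439, -0.0000], ω = ẑ
J2: z=[-0.5299, -0.8480, 0.0000] o=[0.4749, -0.2968, 0.0000] → [-0.2578, 0.1611, 0.7485, -0.5299, -0.8480, 0.0000]
J3: z=[-0.5299, -0.8480, 0.0000] o=[0.5357, -0.8182, -0.3641] → [-0.5666, 0.3540, 0.4206, -0.5299, -0.8480, 0.0000]
J4: z=[0.2052, -0.1282, 0.9703] o=[-0.0897, -0.4274, -0.1803] → [0.7640, 0.7094, -0.0678, 0.2052, -0.1282, 0.9703]
J5: z=[0.2052, -0.1282, 0.9703] o=[-0.0104, -1.0043, -0.0775] → [0.2174, 0.6536, 0.0404, 0.2052, -0.1282, 0.9703]
q̇ = J⁺·V = [-0.9560, -0.0700, 0.2480, 0.7860, -0.1940]

-0.9560 -0.0700 0.2480 0.7860 -0.1940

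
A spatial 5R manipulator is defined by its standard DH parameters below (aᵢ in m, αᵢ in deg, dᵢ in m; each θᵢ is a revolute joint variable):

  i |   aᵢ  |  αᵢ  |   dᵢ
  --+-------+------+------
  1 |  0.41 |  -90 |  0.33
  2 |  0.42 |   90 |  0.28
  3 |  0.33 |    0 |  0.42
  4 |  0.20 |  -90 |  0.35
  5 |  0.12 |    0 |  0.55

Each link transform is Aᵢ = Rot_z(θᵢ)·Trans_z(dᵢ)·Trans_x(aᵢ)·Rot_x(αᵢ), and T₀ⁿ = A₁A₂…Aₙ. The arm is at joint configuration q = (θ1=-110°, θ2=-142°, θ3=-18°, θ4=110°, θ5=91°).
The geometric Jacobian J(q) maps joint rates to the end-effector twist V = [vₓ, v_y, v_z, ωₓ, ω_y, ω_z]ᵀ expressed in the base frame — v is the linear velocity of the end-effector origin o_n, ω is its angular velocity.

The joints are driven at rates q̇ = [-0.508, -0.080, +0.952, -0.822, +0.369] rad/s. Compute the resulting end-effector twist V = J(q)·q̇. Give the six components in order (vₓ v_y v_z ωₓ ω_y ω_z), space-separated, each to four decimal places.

0.1807 -0.2291 0.0026 -0.1593 -0.1661 -0.8375

o_n = [0.3795, 0.0001, -0.0731]
J₁: ẑ×o_n = [-0.0001, 0.3795, 0.0000], ω = ẑ
J2: z=[0.9397, -0.3420, 0.0000] o=[-0.1402, -0.3853, 0.3300] → [0.1379, 0.3788, 0.5399, 0.9397, -0.3420, 0.0000]
J3: z=[0.2106, 0.5785, -0.7880] o=[0.2361, -0.1700, 0.5886] → [-0.2487, 0.0263, -0.0472, 0.2106, 0.5785, -0.7880]
J4: z=[0.2106, 0.5785, -0.7880] o=[0.3133, 0.3402, 0.4508] → [-0.5711, 0.0581, -0.1100, 0.2106, 0.5785, -0.7880]
J5: z=[-0.3021, -0.7281, -0.6153] o=[0.5729, 0.4692, 0.1707] → [-0.1111, 0.0453, 0.0009, -0.3021, -0.7281, -0.6153]
V = J·q̇ = [0.1807, -0.2291, 0.0026, -0.1593, -0.1661, -0.8375]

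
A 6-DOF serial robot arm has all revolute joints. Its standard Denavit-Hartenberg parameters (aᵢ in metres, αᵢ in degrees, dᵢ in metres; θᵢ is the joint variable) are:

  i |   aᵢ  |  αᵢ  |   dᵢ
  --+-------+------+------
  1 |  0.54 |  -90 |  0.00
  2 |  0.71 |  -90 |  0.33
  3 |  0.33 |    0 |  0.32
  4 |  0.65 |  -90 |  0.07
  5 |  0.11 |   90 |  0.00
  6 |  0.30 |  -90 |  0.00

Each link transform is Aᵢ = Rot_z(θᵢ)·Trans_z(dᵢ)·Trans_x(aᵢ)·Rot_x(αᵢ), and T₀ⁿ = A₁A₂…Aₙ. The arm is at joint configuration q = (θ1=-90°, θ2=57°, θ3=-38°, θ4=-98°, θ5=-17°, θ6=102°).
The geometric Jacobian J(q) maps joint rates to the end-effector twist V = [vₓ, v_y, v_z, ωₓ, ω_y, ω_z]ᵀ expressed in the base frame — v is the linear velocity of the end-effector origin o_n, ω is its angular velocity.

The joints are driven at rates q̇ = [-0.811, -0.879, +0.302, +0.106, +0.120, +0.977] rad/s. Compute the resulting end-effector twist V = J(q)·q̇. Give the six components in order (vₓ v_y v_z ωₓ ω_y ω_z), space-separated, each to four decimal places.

-0.6514 -2.0316 -0.3446 -0.9911 0.9684 -1.7843

o_n = [1.2274, -0.5681, -0.7849]
J₁: ẑ×o_n = [0.5681, 1.2274, -0.0000], ω = ẑ
J2: z=[1.0000, 0.0000, 0.0000] o=[0.0000, -0.5400, 0.0000] → [-0.0000, 0.7849, -0.0281, 1.0000, 0.0000, 0.0000]
J3: z=[0.0000, 0.8387, -0.5446] o=[0.3300, -0.9267, -0.5955] → [0.0364, -0.4888, -0.7526, 0.0000, 0.8387, -0.5446]
J4: z=[0.0000, 0.8387, -0.5446] o=[0.5332, -0.7999, -0.9878] → [0.2965, -0.3781, -0.5822, 0.0000, 0.8387, -0.5446]
J5: z=[0.7193, -0.3783, -0.5826] o=[0.9847, -0.4866, -0.6338] → [0.0097, -0.0327, 0.0332, 0.7193, -0.3783, -0.5826]
J6: z=[-0.2031, 0.6875, -0.6972] o=[1.0578, -0.4184, -0.5879] → [-0.2398, -0.1583, -0.0862, -0.2031, 0.6875, -0.6972]
V = J·q̇ = [-0.6514, -2.0316, -0.3446, -0.9911, 0.9684, -1.7843]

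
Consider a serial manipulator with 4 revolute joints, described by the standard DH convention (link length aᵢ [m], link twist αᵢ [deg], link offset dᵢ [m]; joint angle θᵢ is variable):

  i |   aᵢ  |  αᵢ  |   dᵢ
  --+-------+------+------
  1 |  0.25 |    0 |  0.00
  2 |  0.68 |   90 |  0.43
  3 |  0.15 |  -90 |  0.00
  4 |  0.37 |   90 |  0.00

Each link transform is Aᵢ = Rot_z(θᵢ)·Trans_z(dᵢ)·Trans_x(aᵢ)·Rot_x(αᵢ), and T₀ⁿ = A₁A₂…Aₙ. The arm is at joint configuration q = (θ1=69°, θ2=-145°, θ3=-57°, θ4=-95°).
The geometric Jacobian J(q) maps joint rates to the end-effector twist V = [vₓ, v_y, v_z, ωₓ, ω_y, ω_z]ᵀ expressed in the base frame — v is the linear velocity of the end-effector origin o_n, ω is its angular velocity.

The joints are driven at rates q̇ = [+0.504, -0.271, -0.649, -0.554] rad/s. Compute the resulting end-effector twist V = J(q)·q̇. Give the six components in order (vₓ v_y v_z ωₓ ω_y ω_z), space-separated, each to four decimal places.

o_n = [-0.0880, -0.5778, 0.3312]
J₁: ẑ×o_n = [0.5778, -0.0880, 0.0000], ω = ẑ
J2: z=[0.0000, 0.0000, 1.0000] o=[0.0896, 0.2334, 0.0000] → [0.8112, -0.1776, 0.0000, 0.0000, 0.0000, 1.0000]
J3: z=[-0.9703, -0.2419, 0.0000] o=[0.2541, -0.4264, 0.4300] → [0.0239, -0.0958, 0.0641, -0.9703, -0.2419, 0.0000]
J4: z=[0.2029, -0.8138, 0.5446] o=[0.2739, -0.5057, 0.3042] → [0.0173, -0.2026, -0.3091, 0.2029, -0.8138, 0.5446]
V = J·q̇ = [0.0463, 0.1782, 0.1296, 0.5173, 0.6078, -0.0687]

0.0463 0.1782 0.1296 0.5173 0.6078 -0.0687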